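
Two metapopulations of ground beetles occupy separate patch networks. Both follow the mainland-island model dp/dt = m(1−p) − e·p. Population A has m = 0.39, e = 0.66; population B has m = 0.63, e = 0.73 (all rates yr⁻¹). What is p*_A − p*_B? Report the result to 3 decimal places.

A: p*_A = m/(m+e) = 0.39/1.0500 = 0.3714.
B: p*_B = 0.63/1.3600 = 0.4632.
p*_A − p*_B = 0.3714 − 0.4632 = -0.0918.

-0.092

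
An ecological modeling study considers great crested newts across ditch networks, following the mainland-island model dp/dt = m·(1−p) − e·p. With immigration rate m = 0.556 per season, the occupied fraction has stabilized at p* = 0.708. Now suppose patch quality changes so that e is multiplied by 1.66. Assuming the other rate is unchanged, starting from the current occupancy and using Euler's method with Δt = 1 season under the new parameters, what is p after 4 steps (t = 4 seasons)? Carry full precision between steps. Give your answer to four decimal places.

0.5936

Balance m(1−p*) = e·p* gives e = m(1−p*)/p* = 0.556×0.29200/0.70800 = 0.22931.
Starting from p₀ = 0.70800; update p ← p + (dp/dt)·Δt with the new parameters.
  1  |  dp/dt·Δt = -0.107152  |  p_1 = 0.600848
  2  |  dp/dt·Δt = -0.006787  |  p_2 = 0.594060
  3  |  dp/dt·Δt = -0.000430  |  p_3 = 0.593630
  4  |  dp/dt·Δt = -0.000027  |  p_4 = 0.593603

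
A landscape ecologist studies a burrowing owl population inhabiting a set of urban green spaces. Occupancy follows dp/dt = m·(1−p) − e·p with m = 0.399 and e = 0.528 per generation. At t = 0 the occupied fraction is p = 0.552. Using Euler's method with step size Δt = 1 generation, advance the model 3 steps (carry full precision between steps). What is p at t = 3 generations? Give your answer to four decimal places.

Update rule: p ← p + [m·(1−p) − e·p]·Δt with Δt = 1.
step 1: Δp = -0.11270, p = 0.43930
step 2: Δp = -0.00823, p = 0.43107
step 3: Δp = -0.00060, p = 0.43047

0.4305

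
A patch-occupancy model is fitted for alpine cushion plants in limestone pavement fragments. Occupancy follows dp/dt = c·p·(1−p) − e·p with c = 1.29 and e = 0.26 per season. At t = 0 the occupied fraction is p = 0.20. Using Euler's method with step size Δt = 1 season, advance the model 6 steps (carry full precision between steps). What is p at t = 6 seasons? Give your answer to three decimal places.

0.798

Update rule: p ← p + [c·p·(1−p) − e·p]·Δt with Δt = 1.
t = 1: p = 0.20000 + (+0.15440) = 0.35440
t = 2: p = 0.35440 + (+0.20301) = 0.55741
t = 3: p = 0.55741 + (+0.17332) = 0.73073
t = 4: p = 0.73073 + (+0.06383) = 0.79457
t = 5: p = 0.79457 + (+0.00398) = 0.79855
t = 6: p = 0.79855 + (-0.00010) = 0.79845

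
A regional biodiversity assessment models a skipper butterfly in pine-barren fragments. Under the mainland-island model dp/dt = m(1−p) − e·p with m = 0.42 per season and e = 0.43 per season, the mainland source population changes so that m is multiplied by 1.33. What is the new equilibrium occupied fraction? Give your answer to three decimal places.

0.565

Before: p* = 0.42/(0.42+0.43) = 0.4941.
After: m = 0.5586, e = 0.43; p* = 0.5586/0.9886 = 0.5650.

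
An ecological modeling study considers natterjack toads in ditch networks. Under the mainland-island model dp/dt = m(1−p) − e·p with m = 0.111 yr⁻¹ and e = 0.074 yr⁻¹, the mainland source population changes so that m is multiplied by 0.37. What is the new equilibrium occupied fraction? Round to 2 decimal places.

0.36

Before: p* = 0.111/(0.111+0.074) = 0.6000.
After: m = 0.04107, e = 0.074; p* = 0.04107/0.1151 = 0.3569.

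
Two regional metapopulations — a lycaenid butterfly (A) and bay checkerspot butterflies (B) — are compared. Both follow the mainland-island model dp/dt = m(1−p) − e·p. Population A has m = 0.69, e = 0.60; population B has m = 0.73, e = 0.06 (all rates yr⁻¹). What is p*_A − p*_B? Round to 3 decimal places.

A: p*_A = m/(m+e) = 0.69/1.2900 = 0.5349.
B: p*_B = 0.73/0.7900 = 0.9241.
p*_A − p*_B = 0.5349 − 0.9241 = -0.3892.

-0.389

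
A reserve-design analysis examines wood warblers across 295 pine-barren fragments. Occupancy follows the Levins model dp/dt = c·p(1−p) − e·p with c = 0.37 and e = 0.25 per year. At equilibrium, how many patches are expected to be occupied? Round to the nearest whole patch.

96

p* = 1 − e/c = 1 − 0.25/0.37 = 0.3243.
Expected occupied patches = N × p* = 295 × 0.3243 = 95.68 ≈ 96.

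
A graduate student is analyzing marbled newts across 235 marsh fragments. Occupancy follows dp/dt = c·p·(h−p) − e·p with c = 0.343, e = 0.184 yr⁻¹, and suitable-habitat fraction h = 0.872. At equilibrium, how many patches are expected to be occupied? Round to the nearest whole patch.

79

p* = h − e/c = 0.872 − 0.5364 = 0.3356.
Expected occupied patches = N × p* = 235 × 0.3356 = 78.86 ≈ 79.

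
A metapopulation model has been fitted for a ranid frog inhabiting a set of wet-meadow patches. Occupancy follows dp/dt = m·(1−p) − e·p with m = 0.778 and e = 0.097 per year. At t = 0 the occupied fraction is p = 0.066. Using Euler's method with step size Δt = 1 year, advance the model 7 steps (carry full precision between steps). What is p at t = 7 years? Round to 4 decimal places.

0.8891

Update rule: p ← p + [m·(1−p) − e·p]·Δt with Δt = 1.
t = 1: p = 0.06600 + (+0.72025) = 0.78625
t = 2: p = 0.78625 + (+0.09003) = 0.87628
t = 3: p = 0.87628 + (+0.01125) = 0.88754
t = 4: p = 0.88754 + (+0.00141) = 0.88894
t = 5: p = 0.88894 + (+0.00018) = 0.88912
t = 6: p = 0.88912 + (+0.00002) = 0.88914
t = 7: p = 0.88914 + (+0.00000) = 0.88914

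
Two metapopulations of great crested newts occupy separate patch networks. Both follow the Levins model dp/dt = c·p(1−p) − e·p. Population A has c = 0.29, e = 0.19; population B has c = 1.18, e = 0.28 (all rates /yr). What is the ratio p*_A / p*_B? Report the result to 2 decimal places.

0.45

A: p*_A = 1 − 0.19/0.29 = 0.3448.
B: p*_B = 1 − 0.28/1.18 = 0.7627.
p*_A / p*_B = 0.3448/0.7627 = 0.4521.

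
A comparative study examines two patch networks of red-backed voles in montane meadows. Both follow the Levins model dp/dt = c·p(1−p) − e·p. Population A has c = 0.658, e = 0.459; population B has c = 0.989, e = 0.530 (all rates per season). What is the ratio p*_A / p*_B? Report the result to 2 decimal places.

0.65

A: p*_A = 1 − 0.459/0.658 = 0.3024.
B: p*_B = 1 − 0.530/0.989 = 0.4641.
p*_A / p*_B = 0.3024/0.4641 = 0.6516.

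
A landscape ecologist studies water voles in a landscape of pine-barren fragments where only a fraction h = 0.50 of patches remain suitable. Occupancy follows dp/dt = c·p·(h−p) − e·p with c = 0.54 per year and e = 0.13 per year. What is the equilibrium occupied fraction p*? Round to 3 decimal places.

0.259

Setting dp/dt = 0 and dividing by p* gives c·(h−p*) = e.
So p* = h − e/c = 0.50 − 0.13/0.54 = 0.50 − 0.2407 = 0.2593.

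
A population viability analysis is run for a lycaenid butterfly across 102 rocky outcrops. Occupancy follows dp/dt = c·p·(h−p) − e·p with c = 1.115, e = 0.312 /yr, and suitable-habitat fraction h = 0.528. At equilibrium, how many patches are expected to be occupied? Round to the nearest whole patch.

25

p* = h − e/c = 0.528 − 0.2798 = 0.2482.
Expected occupied patches = N × p* = 102 × 0.2482 = 25.31 ≈ 25.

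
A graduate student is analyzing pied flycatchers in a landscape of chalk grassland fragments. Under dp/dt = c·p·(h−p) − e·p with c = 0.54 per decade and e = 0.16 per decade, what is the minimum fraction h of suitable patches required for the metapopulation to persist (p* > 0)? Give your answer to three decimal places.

0.296

p* = h − e/c is positive only when h > e/c.
h_min = e/c = 0.16/0.54 = 0.2963.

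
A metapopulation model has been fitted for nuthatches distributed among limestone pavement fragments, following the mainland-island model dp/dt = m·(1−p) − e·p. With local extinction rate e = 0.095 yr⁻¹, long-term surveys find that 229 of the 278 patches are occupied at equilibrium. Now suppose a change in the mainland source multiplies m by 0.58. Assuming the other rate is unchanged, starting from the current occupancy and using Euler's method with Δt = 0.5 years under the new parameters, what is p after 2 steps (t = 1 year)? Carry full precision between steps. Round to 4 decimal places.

0.7938

Observed p* = 229/278 = 0.82374.
Balance m(1−p*) = e·p* gives m = e·p*/(1−p*) = 0.095×0.82374/0.17626 = 0.44398.
Starting from p₀ = 0.82374; update p ← p + (dp/dt)·Δt with the new parameters.
  1  |  dp/dt·Δt = -0.016434  |  p_1 = 0.807307
  2  |  dp/dt·Δt = -0.013537  |  p_2 = 0.793770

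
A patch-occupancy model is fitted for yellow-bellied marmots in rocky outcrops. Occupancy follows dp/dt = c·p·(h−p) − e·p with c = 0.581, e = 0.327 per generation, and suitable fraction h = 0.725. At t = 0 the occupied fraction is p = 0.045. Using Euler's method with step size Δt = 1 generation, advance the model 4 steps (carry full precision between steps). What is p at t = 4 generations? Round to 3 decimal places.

Update rule: p ← p + [c·p·(h−p) − e·p]·Δt with Δt = 1.
p: 0.04500 → 0.04806  (Δp = +0.00306)
p: 0.04806 → 0.05125  (Δp = +0.00319)
p: 0.05125 → 0.05455  (Δp = +0.00330)
p: 0.05455 → 0.05796  (Δp = +0.00341)

0.058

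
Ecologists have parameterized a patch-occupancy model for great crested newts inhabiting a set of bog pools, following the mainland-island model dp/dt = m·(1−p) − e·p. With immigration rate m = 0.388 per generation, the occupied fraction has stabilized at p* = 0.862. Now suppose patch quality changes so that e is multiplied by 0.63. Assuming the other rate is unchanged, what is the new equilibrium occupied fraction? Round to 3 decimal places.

0.908

Balance m(1−p*) = e·p* gives e = m(1−p*)/p* = 0.388×0.13800/0.86200 = 0.06212.
New p* = m/(m+e) = 0.38800/(0.38800+0.03914) = 0.90837.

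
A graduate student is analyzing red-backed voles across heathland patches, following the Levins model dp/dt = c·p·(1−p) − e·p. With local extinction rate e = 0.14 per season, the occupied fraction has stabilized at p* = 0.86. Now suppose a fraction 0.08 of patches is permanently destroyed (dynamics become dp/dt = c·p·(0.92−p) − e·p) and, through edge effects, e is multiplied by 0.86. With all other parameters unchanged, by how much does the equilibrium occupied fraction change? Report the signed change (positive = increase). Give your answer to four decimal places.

-0.0604

Balance c(1−p*) = e gives c = e/(1 − 0.86000) = 0.14/0.14000 = 1.00000.
New p* = 0.92 − e/c = 0.92 − 0.12040/1.00000 = 0.79960.
Δp* = 0.79960 − 0.86000 = -0.06040.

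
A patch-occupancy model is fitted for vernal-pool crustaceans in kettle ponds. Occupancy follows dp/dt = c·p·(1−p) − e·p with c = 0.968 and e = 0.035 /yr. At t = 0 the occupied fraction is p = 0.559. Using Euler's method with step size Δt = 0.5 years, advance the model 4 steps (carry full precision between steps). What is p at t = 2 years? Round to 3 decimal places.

Update rule: p ← p + [c·p·(1−p) − e·p]·Δt with Δt = 0.5.
step 1: Δp = +0.10953, p = 0.66853
step 2: Δp = +0.09555, p = 0.76409
step 3: Δp = +0.07387, p = 0.83796
step 4: Δp = +0.05105, p = 0.88901

0.889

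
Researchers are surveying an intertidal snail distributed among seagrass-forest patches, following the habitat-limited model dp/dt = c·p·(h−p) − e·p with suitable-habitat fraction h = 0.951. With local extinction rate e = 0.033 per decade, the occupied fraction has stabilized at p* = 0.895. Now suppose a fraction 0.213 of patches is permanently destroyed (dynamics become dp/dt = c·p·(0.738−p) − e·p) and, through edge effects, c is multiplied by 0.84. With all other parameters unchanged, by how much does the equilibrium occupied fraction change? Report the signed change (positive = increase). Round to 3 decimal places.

Balance c(h−p*) = e gives c = e/(0.951 − 0.89500) = 0.033/0.05600 = 0.58929.
New p* = 0.738 − e/c = 0.738 − 0.03300/0.49500 = 0.67133.
Δp* = 0.67133 − 0.89500 = -0.22367.

-0.224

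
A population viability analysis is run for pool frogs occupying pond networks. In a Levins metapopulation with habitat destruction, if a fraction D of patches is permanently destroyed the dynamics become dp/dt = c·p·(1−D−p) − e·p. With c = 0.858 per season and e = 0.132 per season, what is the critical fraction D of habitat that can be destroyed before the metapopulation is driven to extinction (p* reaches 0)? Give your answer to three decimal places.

0.846

The nontrivial equilibrium is p* = (1−D) − e/c; extinction occurs when this hits zero.
So D_crit = 1 − e/c = 1 − 0.132/0.858 = 1 − 0.1538 = 0.8462.
This equals the undisturbed p*, a classic result of Lande's extension.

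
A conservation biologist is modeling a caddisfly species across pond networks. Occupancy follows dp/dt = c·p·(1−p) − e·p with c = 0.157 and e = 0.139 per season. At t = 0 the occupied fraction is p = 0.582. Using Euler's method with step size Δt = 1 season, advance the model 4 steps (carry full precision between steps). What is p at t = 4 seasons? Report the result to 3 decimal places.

0.446

Update rule: p ← p + [c·p·(1−p) − e·p]·Δt with Δt = 1.
p: 0.58200 → 0.53930  (Δp = -0.04270)
p: 0.53930 → 0.50334  (Δp = -0.03595)
p: 0.50334 → 0.47263  (Δp = -0.03072)
p: 0.47263 → 0.44606  (Δp = -0.02656)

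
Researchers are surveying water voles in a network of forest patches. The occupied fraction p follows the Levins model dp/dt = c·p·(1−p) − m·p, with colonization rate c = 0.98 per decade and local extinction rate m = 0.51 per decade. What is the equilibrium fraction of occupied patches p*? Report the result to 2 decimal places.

0.48

At equilibrium, colonization balances extinction: c·p*·(1−p*) = m·p*.
So p* = 1 − m/c = 1 − 0.51/0.98 = 1 − 0.5204 = 0.4796.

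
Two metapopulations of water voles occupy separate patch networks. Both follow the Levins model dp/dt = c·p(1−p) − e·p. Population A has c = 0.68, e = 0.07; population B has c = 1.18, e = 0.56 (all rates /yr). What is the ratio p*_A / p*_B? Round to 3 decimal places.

1.707

A: p*_A = 1 − 0.07/0.68 = 0.8971.
B: p*_B = 1 − 0.56/1.18 = 0.5254.
p*_A / p*_B = 0.8971/0.5254 = 1.7073.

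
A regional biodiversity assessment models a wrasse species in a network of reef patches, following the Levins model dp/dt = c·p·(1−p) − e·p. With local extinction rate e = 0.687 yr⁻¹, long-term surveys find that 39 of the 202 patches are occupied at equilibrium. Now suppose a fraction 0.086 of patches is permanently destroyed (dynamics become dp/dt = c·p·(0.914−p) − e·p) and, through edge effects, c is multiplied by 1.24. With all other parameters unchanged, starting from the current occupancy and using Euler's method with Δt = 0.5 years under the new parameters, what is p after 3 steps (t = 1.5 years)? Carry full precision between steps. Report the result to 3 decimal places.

0.213

Observed p* = 39/202 = 0.19307.
Balance c(1−p*) = e gives c = e/(1 − 0.19307) = 0.687/0.80693 = 0.85137.
Starting from p₀ = 0.19307; update p ← p + (dp/dt)·Δt with the new parameters.
t = 0.5: p = 0.19307 + (+0.00715) = 0.20022
t = 1: p = 0.20022 + (+0.00666) = 0.20688
t = 1.5: p = 0.20688 + (+0.00616) = 0.21304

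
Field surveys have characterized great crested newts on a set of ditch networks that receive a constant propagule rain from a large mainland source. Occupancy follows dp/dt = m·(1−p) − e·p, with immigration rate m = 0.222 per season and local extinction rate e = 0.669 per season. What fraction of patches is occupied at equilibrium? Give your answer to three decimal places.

0.249

At equilibrium the propagule rain into empty patches balances local extinction: m(1−p*) = e·p*.
p* = m/(m+e) = 0.222/(0.222+0.669) = 0.222/0.8910 = 0.2492.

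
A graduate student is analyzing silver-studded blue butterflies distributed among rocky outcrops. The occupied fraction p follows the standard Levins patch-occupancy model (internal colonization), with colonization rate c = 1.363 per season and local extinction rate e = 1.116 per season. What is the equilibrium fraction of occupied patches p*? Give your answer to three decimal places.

At equilibrium, colonization balances extinction: c·p*·(1−p*) = e·p*.
So p* = 1 − e/c = 1 − 1.116/1.363 = 1 − 0.8188 = 0.1812.

0.181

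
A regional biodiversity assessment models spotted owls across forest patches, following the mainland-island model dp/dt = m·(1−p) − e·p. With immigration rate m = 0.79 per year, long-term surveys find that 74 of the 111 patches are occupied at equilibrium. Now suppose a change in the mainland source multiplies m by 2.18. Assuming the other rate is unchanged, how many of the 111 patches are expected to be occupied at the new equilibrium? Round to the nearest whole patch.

Observed p* = 74/111 = 0.66667.
Balance m(1−p*) = e·p* gives e = m(1−p*)/p* = 0.79×0.33333/0.66667 = 0.39499.
New p* = m/(m+e) = 1.72220/(1.72220+0.39499) = 0.81344.
Expected occupied = 111 × 0.81344 = 90.29 ≈ 90.

90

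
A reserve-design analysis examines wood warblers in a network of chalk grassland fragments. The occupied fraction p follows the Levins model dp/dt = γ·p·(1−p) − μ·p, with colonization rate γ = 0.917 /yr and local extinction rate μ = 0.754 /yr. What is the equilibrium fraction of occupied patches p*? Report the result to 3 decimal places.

Setting dp/dt = 0 and dividing through by p* gives γ·(1−p*) = μ.
So p* = 1 − μ/γ = 1 − 0.754/0.917 = 1 − 0.8222 = 0.1778.

0.178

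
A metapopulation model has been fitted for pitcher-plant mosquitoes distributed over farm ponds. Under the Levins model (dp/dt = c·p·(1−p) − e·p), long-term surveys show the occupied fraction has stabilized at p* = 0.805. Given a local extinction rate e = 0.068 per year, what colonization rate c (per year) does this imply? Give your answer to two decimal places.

At equilibrium c(1−p*) = e, so c = e/(1−p*).
c = 0.068/(1 − 0.805) = 0.068/0.1950 = 0.3487.

0.35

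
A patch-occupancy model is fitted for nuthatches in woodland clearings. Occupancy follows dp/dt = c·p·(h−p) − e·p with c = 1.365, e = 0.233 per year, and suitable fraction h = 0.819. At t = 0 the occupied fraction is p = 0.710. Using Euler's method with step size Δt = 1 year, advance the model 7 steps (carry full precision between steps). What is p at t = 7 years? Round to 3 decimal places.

0.648

Update rule: p ← p + [c·p·(h−p) − e·p]·Δt with Δt = 1.
t = 1: p = 0.71000 + (-0.05979) = 0.65021
t = 2: p = 0.65021 + (-0.00169) = 0.64852
t = 3: p = 0.64852 + (-0.00019) = 0.64833
t = 4: p = 0.64833 + (-0.00002) = 0.64831
t = 5: p = 0.64831 + (-0.00000) = 0.64830
t = 6: p = 0.64830 + (-0.00000) = 0.64830
t = 7: p = 0.64830 + (-0.00000) = 0.64830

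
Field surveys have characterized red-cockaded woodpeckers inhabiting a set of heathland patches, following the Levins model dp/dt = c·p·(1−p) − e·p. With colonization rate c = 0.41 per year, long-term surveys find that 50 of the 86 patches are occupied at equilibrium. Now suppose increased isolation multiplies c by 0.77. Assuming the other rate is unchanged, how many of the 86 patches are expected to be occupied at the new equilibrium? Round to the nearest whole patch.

Observed p* = 50/86 = 0.58140.
Balance c(1−p*) = e gives e = 0.41×(1 − 0.58140) = 0.17163.
New p* = 1 − e/c = 1 − 0.17163/0.31570 = 0.45635.
Expected occupied = 86 × 0.45635 = 39.25 ≈ 39.

39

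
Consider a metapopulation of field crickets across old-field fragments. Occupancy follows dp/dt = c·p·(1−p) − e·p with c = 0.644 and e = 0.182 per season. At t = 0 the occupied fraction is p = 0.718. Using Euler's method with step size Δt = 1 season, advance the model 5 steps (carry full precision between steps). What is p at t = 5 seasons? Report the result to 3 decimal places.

Update rule: p ← p + [c·p·(1−p) − e·p]·Δt with Δt = 1.
step 1: Δp = -0.00028, p = 0.71772
step 2: Δp = -0.00015, p = 0.71757
step 3: Δp = -0.00008, p = 0.71749
step 4: Δp = -0.00004, p = 0.71744
step 5: Δp = -0.00002, p = 0.71742

0.717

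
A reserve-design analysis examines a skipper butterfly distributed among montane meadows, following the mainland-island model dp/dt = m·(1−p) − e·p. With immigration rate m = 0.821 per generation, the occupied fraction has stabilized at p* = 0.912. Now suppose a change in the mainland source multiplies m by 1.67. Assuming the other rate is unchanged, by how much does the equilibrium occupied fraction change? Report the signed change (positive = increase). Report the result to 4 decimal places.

Balance m(1−p*) = e·p* gives e = m(1−p*)/p* = 0.821×0.08800/0.91200 = 0.07922.
New p* = m/(m+e) = 1.37107/(1.37107+0.07922) = 0.94538.
Δp* = 0.94538 − 0.91200 = +0.03338.

0.0334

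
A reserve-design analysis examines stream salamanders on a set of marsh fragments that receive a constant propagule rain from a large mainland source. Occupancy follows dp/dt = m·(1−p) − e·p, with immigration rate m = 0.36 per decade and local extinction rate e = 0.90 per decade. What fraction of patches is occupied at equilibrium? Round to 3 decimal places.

0.286

At equilibrium the propagule rain into empty patches balances local extinction: m(1−p*) = e·p*.
p* = m/(m+e) = 0.36/(0.36+0.90) = 0.36/1.2600 = 0.2857.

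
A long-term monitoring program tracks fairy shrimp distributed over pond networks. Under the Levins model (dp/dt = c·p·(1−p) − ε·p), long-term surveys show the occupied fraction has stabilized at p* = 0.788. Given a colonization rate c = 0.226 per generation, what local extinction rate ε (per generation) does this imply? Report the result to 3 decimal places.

At equilibrium c(1−p*) = ε.
ε = 0.226 × (1 − 0.788) = 0.226 × 0.2120 = 0.0479.

0.048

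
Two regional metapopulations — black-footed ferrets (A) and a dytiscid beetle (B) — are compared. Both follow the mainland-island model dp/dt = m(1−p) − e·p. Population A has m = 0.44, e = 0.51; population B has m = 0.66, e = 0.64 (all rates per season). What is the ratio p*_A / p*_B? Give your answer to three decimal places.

A: p*_A = m/(m+e) = 0.44/0.9500 = 0.4632.
B: p*_B = 0.66/1.3000 = 0.5077.
p*_A / p*_B = 0.4632/0.5077 = 0.9123.

0.912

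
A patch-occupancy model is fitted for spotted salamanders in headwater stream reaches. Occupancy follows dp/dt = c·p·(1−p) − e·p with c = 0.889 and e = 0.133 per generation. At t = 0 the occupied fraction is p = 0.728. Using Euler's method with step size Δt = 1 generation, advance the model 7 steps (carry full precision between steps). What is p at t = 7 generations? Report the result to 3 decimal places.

0.850

Update rule: p ← p + [c·p·(1−p) − e·p]·Δt with Δt = 1.
p: 0.72800 → 0.80721  (Δp = +0.07921)
p: 0.80721 → 0.83820  (Δp = +0.03099)
p: 0.83820 → 0.84729  (Δp = +0.00909)
p: 0.84729 → 0.84963  (Δp = +0.00234)
p: 0.84963 → 0.85021  (Δp = +0.00058)
p: 0.85021 → 0.85035  (Δp = +0.00014)
p: 0.85035 → 0.85038  (Δp = +0.00003)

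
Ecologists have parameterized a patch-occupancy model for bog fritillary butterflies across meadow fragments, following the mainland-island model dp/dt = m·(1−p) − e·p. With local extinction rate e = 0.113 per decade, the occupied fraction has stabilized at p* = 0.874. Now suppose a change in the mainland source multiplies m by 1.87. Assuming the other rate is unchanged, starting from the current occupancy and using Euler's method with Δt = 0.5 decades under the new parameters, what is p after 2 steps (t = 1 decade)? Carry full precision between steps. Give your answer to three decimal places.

Balance m(1−p*) = e·p* gives m = e·p*/(1−p*) = 0.113×0.87400/0.12600 = 0.78383.
Starting from p₀ = 0.87400; update p ← p + (dp/dt)·Δt with the new parameters.
t = 0.5: p = 0.87400 + (+0.04296) = 0.91696
t = 1: p = 0.91696 + (+0.00905) = 0.92601

0.926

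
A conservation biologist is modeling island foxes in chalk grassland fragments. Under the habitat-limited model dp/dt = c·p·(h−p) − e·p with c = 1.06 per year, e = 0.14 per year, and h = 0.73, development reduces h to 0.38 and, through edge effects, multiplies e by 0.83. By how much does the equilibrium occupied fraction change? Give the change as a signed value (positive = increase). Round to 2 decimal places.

Before: p* = h − e/c = 0.73 − 0.14/1.06 = 0.73 − 0.1321 = 0.5979.
After: c = 1.06, e = 0.1162, h = 0.38; p* = 0.38 − 0.1162/1.06 = 0.2704.
Δp* = 0.2704 − 0.5979 = -0.3275.

-0.33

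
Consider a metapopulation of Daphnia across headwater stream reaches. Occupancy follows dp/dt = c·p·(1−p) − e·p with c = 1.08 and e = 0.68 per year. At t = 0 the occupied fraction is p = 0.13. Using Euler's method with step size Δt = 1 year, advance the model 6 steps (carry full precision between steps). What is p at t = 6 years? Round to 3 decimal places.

0.323

Update rule: p ← p + [c·p·(1−p) − e·p]·Δt with Δt = 1.
p: 0.13000 → 0.16375  (Δp = +0.03375)
p: 0.16375 → 0.20029  (Δp = +0.03654)
p: 0.20029 → 0.23708  (Δp = +0.03679)
p: 0.23708 → 0.27121  (Δp = +0.03413)
p: 0.27121 → 0.30025  (Δp = +0.02905)
p: 0.30025 → 0.32299  (Δp = +0.02274)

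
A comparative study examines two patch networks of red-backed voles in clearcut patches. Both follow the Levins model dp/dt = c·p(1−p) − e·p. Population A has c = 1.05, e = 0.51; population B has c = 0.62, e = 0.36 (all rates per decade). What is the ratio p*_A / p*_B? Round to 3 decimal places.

1.226

A: p*_A = 1 − 0.51/1.05 = 0.5143.
B: p*_B = 1 − 0.36/0.62 = 0.4194.
p*_A / p*_B = 0.5143/0.4194 = 1.2264.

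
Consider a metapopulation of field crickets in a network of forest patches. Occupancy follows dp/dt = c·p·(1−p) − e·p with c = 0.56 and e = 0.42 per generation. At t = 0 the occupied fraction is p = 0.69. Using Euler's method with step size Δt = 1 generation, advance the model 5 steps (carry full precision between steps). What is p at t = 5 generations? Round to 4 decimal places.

Update rule: p ← p + [c·p·(1−p) − e·p]·Δt with Δt = 1.
  1  |  dp/dt·Δt = -0.170016  |  p_1 = 0.519984
  2  |  dp/dt·Δt = -0.078617  |  p_2 = 0.441367
  3  |  dp/dt·Δt = -0.047299  |  p_3 = 0.394068
  4  |  dp/dt·Δt = -0.031793  |  p_4 = 0.362275
  5  |  dp/dt·Δt = -0.022778  |  p_5 = 0.339497

0.3395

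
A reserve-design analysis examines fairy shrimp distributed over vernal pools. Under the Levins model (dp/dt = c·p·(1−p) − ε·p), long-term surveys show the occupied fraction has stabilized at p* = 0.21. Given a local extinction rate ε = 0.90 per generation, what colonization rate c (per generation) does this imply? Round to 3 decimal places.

1.139

At equilibrium c(1−p*) = ε, so c = ε/(1−p*).
c = 0.90/(1 − 0.21) = 0.90/0.7900 = 1.1392.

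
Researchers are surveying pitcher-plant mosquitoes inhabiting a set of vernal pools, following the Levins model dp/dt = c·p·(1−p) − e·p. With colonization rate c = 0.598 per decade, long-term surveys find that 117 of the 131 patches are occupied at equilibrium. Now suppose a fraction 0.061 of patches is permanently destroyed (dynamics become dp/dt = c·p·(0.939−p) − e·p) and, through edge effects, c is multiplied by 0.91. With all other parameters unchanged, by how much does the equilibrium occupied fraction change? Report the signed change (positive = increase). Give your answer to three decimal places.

Observed p* = 117/131 = 0.89313.
Balance c(1−p*) = e gives e = 0.598×(1 − 0.89313) = 0.06391.
New p* = 0.939 − e/c = 0.939 − 0.06391/0.54418 = 0.82156.
Δp* = 0.82156 − 0.89313 = -0.07157.

-0.072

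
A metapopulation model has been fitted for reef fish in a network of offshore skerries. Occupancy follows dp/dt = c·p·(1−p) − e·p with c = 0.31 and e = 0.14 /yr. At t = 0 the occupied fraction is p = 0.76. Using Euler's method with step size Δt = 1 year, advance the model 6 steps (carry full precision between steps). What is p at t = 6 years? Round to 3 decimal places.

0.600

Update rule: p ← p + [c·p·(1−p) − e·p]·Δt with Δt = 1.
  1  |  dp/dt·Δt = -0.049856  |  p_1 = 0.710144
  2  |  dp/dt·Δt = -0.035610  |  p_2 = 0.674534
  3  |  dp/dt·Δt = -0.026378  |  p_3 = 0.648156
  4  |  dp/dt·Δt = -0.020046  |  p_4 = 0.628110
  5  |  dp/dt·Δt = -0.015523  |  p_5 = 0.612587
  6  |  dp/dt·Δt = -0.012192  |  p_6 = 0.600395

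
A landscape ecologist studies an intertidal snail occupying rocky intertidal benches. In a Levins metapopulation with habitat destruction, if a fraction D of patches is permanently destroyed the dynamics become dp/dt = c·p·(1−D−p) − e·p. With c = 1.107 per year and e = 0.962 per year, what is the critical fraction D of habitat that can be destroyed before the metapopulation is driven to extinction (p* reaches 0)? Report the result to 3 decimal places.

The nontrivial equilibrium is p* = (1−D) − e/c; extinction occurs when this hits zero.
So D_crit = 1 − e/c = 1 − 0.962/1.107 = 1 − 0.8690 = 0.1310.
Note this equals the original equilibrium occupancy — the Levins extinction-debt result.

0.131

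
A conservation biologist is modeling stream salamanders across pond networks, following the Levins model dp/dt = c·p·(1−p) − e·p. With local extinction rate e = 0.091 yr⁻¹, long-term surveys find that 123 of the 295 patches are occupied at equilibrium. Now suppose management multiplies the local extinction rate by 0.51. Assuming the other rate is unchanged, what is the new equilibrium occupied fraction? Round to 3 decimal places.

0.703

Observed p* = 123/295 = 0.41695.
Balance c(1−p*) = e gives c = e/(1 − 0.41695) = 0.091/0.58305 = 0.15608.
New p* = 1 − e/c = 1 − 0.04641/0.15608 = 0.70265.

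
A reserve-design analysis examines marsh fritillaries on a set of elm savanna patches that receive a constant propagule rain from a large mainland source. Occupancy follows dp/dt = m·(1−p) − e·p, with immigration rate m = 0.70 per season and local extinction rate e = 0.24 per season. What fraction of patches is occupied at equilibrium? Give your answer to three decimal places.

Setting dp/dt = 0: m − m·p* = e·p*, so m = (m+e)·p*.
p* = m/(m+e) = 0.70/(0.70+0.24) = 0.70/0.9400 = 0.7447.

0.745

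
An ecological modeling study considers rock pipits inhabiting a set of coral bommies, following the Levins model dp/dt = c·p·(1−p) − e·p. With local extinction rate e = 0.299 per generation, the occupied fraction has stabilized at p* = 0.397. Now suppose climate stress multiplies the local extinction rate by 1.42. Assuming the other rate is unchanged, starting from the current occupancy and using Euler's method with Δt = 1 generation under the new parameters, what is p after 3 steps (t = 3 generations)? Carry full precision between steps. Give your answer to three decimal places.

0.286

Balance c(1−p*) = e gives c = e/(1 − 0.39700) = 0.299/0.60300 = 0.49585.
Starting from p₀ = 0.39700; update p ← p + (dp/dt)·Δt with the new parameters.
  1  |  dp/dt·Δt = -0.049855  |  p_1 = 0.347145
  2  |  dp/dt·Δt = -0.035013  |  p_2 = 0.312132
  3  |  dp/dt·Δt = -0.026062  |  p_3 = 0.286070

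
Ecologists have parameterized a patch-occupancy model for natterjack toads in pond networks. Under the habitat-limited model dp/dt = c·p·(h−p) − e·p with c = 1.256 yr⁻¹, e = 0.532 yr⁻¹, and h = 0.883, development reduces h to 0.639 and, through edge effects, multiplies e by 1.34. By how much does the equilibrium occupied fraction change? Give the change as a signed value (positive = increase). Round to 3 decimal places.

Before: p* = h − e/c = 0.883 − 0.532/1.256 = 0.883 − 0.4236 = 0.4594.
After: c = 1.256, e = 0.71288, h = 0.639; p* = 0.639 − 0.71288/1.256 = 0.0714.
Δp* = 0.0714 − 0.4594 = -0.3880.

-0.388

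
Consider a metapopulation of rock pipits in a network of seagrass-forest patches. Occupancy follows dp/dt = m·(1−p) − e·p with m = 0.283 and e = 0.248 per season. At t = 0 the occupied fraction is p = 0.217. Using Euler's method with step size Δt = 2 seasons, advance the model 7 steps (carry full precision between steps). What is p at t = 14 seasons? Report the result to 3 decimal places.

Update rule: p ← p + [m·(1−p) − e·p]·Δt with Δt = 2.
  1  |  dp/dt·Δt = +0.335546  |  p_1 = 0.552546
  2  |  dp/dt·Δt = -0.020804  |  p_2 = 0.531742
  3  |  dp/dt·Δt = +0.001290  |  p_3 = 0.533032
  4  |  dp/dt·Δt = -0.000080  |  p_4 = 0.532952
  5  |  dp/dt·Δt = +0.000005  |  p_5 = 0.532957
  6  |  dp/dt·Δt = -0.000000  |  p_6 = 0.532957
  7  |  dp/dt·Δt = +0.000000  |  p_7 = 0.532957

0.533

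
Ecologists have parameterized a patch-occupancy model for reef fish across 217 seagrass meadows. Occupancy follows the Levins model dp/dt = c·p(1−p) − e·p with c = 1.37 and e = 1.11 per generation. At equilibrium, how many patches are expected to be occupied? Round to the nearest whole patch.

p* = 1 − e/c = 1 − 1.11/1.37 = 0.1898.
Expected occupied patches = N × p* = 217 × 0.1898 = 41.18 ≈ 41.

41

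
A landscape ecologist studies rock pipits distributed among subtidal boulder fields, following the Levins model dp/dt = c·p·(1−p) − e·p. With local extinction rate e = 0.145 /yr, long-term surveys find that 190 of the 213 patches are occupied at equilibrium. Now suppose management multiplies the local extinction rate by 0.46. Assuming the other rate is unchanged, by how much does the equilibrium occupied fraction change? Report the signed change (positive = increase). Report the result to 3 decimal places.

Observed p* = 190/213 = 0.89202.
Balance c(1−p*) = e gives c = e/(1 − 0.89202) = 0.145/0.10798 = 1.34284.
New p* = 1 − e/c = 1 − 0.06670/1.34284 = 0.95033.
Δp* = 0.95033 − 0.89202 = +0.05831.

0.058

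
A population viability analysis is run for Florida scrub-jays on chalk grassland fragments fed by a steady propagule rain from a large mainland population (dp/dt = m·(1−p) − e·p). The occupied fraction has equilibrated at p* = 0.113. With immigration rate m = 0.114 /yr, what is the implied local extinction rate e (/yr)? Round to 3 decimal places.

0.895

At equilibrium m(1−p*) = e·p*, so e = m(1−p*)/p*.
e = 0.114 × 0.8870 / 0.113 = 0.8948.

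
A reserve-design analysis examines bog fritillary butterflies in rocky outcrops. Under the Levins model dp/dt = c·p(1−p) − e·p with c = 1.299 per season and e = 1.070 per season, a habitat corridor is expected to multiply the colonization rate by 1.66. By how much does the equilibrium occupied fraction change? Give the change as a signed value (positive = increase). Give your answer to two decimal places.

Before: p* = 1 − 1.070/1.299 = 0.1763.
After the change, c = 2.15634, e = 1.07, so p* = 1 − 1.07/2.15634 = 0.5038.
Δp* = 0.5038 − 0.1763 = +0.3275.

0.33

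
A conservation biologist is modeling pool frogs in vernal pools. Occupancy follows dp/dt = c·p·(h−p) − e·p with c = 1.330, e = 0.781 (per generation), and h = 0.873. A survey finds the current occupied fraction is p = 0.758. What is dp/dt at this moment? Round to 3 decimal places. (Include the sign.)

-0.476

Colonization term: c·p·(h−p) = 1.330×0.758×0.1150 = 0.11594.
Extinction term: e·p = 0.59200.
dp/dt = 0.11594 − 0.59200 = -0.47606.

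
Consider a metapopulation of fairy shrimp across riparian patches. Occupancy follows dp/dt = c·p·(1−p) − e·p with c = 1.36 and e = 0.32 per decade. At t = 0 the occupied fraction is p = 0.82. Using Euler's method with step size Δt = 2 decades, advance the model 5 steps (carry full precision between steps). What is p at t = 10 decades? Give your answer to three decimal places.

Update rule: p ← p + [c·p·(1−p) − e·p]·Δt with Δt = 2.
step 1: Δp = -0.12333, p = 0.69667
step 2: Δp = +0.12892, p = 0.82559
step 3: Δp = -0.13673, p = 0.68886
step 4: Δp = +0.14210, p = 0.83097
step 5: Δp = -0.14977, p = 0.68120

0.681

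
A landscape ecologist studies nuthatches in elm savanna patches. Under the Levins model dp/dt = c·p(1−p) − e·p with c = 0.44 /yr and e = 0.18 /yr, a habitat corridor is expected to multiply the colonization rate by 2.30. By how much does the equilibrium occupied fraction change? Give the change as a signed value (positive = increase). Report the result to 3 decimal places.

0.231

Before: p* = 1 − 0.18/0.44 = 0.5909.
After the change, c = 1.012, e = 0.18, so p* = 1 − 0.18/1.012 = 0.8221.
Δp* = 0.8221 − 0.5909 = +0.2312.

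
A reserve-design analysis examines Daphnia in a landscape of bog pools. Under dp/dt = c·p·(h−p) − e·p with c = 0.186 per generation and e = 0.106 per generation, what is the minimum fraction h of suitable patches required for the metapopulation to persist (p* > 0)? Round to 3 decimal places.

0.570

p* = h − e/c is positive only when h > e/c.
h_min = e/c = 0.106/0.186 = 0.5699.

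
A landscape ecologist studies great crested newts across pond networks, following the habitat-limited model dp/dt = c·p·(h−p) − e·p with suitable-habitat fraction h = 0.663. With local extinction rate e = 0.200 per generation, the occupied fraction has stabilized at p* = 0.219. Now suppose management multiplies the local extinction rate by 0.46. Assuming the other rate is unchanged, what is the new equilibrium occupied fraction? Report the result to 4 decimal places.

Balance c(h−p*) = e gives c = e/(0.663 − 0.21900) = 0.200/0.44400 = 0.45045.
New p* = 0.663 − e/c = 0.663 − 0.09200/0.45045 = 0.45876.

0.4588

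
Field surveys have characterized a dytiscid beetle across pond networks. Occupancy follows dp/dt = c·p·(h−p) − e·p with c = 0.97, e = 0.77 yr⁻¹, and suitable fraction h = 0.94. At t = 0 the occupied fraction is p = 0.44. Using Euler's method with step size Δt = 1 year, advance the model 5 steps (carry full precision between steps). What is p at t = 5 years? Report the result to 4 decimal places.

0.1996

Update rule: p ← p + [c·p·(h−p) − e·p]·Δt with Δt = 1.
t = 1: p = 0.44000 + (-0.12540) = 0.31460
t = 2: p = 0.31460 + (-0.05139) = 0.26321
t = 3: p = 0.26321 + (-0.02988) = 0.23333
t = 4: p = 0.23333 + (-0.01972) = 0.21361
t = 5: p = 0.21361 + (-0.01397) = 0.19964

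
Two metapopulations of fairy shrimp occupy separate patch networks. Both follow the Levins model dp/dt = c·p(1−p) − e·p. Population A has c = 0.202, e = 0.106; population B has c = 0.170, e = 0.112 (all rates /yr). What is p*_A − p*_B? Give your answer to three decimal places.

A: p*_A = 1 − 0.106/0.202 = 0.4752.
B: p*_B = 1 − 0.112/0.170 = 0.3412.
p*_A − p*_B = 0.4752 − 0.3412 = 0.1341.

0.134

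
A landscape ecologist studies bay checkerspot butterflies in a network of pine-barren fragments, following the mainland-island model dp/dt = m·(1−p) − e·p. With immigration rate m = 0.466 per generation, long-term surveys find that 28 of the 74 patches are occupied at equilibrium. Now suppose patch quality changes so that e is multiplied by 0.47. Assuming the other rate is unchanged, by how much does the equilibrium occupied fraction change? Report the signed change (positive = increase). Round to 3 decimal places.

0.186

Observed p* = 28/74 = 0.37838.
Balance m(1−p*) = e·p* gives e = m(1−p*)/p* = 0.466×0.62162/0.37838 = 0.76557.
New p* = m/(m+e) = 0.46600/(0.46600+0.35982) = 0.56429.
Δp* = 0.56429 − 0.37838 = +0.18591.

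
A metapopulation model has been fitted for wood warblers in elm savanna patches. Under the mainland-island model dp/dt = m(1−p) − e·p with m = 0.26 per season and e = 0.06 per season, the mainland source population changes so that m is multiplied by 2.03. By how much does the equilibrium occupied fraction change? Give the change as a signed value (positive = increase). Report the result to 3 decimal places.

0.085

Before: p* = 0.26/(0.26+0.06) = 0.8125.
After: m = 0.5278, e = 0.06; p* = 0.5278/0.5878 = 0.8979.
Δp* = 0.8979 − 0.8125 = +0.0854.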